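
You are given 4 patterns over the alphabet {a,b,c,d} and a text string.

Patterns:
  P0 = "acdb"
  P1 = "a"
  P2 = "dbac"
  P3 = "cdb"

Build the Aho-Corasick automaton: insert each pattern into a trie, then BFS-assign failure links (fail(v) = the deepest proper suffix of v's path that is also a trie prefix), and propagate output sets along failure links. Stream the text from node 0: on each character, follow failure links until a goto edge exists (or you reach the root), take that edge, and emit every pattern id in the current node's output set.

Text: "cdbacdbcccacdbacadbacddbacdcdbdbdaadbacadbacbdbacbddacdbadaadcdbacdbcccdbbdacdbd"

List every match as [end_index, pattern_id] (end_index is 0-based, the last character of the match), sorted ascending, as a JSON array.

Build automaton:
Trie (insert patterns):
  0='ε' goto a→1 c→9 d→5
  1='a' goto c→2  ←P1
  2='ac' goto d→3
  3='acd' goto b→4
  4='acdb' goto ·  ←P0
  5='d' goto b→6
  6='db' goto a→7
  7='dba' goto c→8
  8='dbac' goto ·  ←P2
  9='c' goto d→10
  10='cd' goto b→11
  11='cdb' goto ·  ←P3

Failure links (BFS by depth):
  n1('a'): parent n0 fail=0; on 'a' 0 → fail=0;  out {1}∪∅={1}
  n5('d'): parent n0 fail=0; on 'd' 0 → fail=0;  out ∅∪∅=∅
  n9('c'): parent n0 fail=0; on 'c' 0 → fail=0;  out ∅∪∅=∅
  n2('ac'): parent n1 fail=0; on 'c' 0 → fail=9;  out ∅∪∅=∅
  n6('db'): parent n5 fail=0; on 'b' 0 → fail=0;  out ∅∪∅=∅
  n10('cd'): parent n9 fail=0; on 'd' 0 → fail=5;  out ∅∪∅=∅
  n3('acd'): parent n2 fail=9; on 'd' 9 → fail=10;  out ∅∪∅=∅
  n7('dba'): parent n6 fail=0; on 'a' 0 → fail=1;  out ∅∪{1}={1}
  n11('cdb'): parent n10 fail=5; on 'b' 5 → fail=6;  out {3}∪∅={3}
  n4('acdb'): parent n3 fail=10; on 'b' 10 → fail=11;  out {0}∪{3}={0,3}
  n8('dbac'): parent n7 fail=1; on 'c' 1 → fail=2;  out {2}∪∅={2}

Scan:
pos 0 'c': at 9
pos 1 'd': at 10
pos 2 'b': at 11  → match P3@[0:2]
pos 3 'a': at 7 (fail-walked)  → match P1@[3:3]
pos 4 'c': at 8  → match P2@[1:4]
pos 5 'd': at 3 (fail-walked)
pos 6 'b': at 4  → match P0@[3:6],P3@[4:6]
pos 7 'c': at 9 (fail-walked)
pos 8 'c': at 9 (fail-walked)
pos 9 'c': at 9 (fail-walked)
pos 10 'a': at 1 (fail-walked)  → match P1@[10:10]
pos 11 'c': at 2
pos 12 'd': at 3
pos 13 'b': at 4  → match P0@[10:13],P3@[11:13]
pos 14 'a': at 7 (fail-walked)  → match P1@[14:14]
pos 15 'c': at 8  → match P2@[12:15]
pos 16 'a': at 1 (fail-walked)  → match P1@[16:16]
pos 17 'd': at 5 (fail-walked)
pos 18 'b': at 6
pos 19 'a': at 7  → match P1@[19:19]
pos 20 'c': at 8  → match P2@[17:20]
pos 21 'd': at 3 (fail-walked)
pos 22 'd': at 5 (fail-walked)
pos 23 'b': at 6
pos 24 'a': at 7  → match P1@[24:24]
pos 25 'c': at 8  → match P2@[22:25]
pos 26 'd': at 3 (fail-walked)
pos 27 'c': at 9 (fail-walked)
pos 28 'd': at 10
pos 29 'b': at 11  → match P3@[27:29]
pos 30 'd': at 5 (fail-walked)
pos 31 'b': at 6
pos 32 'd': at 5 (fail-walked)
pos 33 'a': at 1 (fail-walked)  → match P1@[33:33]
pos 34 'a': at 1 (fail-walked)  → match P1@[34:34]
pos 35 'd': at 5 (fail-walked)
pos 36 'b': at 6
pos 37 'a': at 7  → match P1@[37:37]
pos 38 'c': at 8  → match P2@[35:38]
pos 39 'a': at 1 (fail-walked)  → match P1@[39:39]
pos 40 'd': at 5 (fail-walked)
pos 41 'b': at 6
pos 42 'a': at 7  → match P1@[42:42]
pos 43 'c': at 8  → match P2@[40:43]
pos 44 'b': at 0 (fail-walked)
pos 45 'd': at 5
pos 46 'b': at 6
pos 47 'a': at 7  → match P1@[47:47]
pos 48 'c': at 8  → match P2@[45:48]
pos 49 'b': at 0 (fail-walked)
pos 50 'd': at 5
pos 51 'd': at 5 (fail-walked)
pos 52 'a': at 1 (fail-walked)  → match P1@[52:52]
pos 53 'c': at 2
pos 54 'd': at 3
pos 55 'b': at 4  → match P0@[52:55],P3@[53:55]
pos 56 'a': at 7 (fail-walked)  → match P1@[56:56]
pos 57 'd': at 5 (fail-walked)
pos 58 'a': at 1 (fail-walked)  → match P1@[58:58]
pos 59 'a': at 1 (fail-walked)  → match P1@[59:59]
pos 60 'd': at 5 (fail-walked)
pos 61 'c': at 9 (fail-walked)
pos 62 'd': at 10
pos 63 'b': at 11  → match P3@[61:63]
pos 64 'a': at 7 (fail-walked)  → match P1@[64:64]
pos 65 'c': at 8  → match P2@[62:65]
pos 66 'd': at 3 (fail-walked)
pos 67 'b': at 4  → match P0@[64:67],P3@[65:67]
pos 68 'c': at 9 (fail-walked)
pos 69 'c': at 9 (fail-walked)
pos 70 'c': at 9 (fail-walked)
pos 71 'd': at 10
pos 72 'b': at 11  → match P3@[70:72]
pos 73 'b': at 0 (fail-walked)
pos 74 'd': at 5
pos 75 'a': at 1 (fail-walked)  → match P1@[75:75]
pos 76 'c': at 2
pos 77 'd': at 3
pos 78 'b': at 4  → match P0@[75:78],P3@[76:78]
pos 79 'd': at 5 (fail-walked)

Result: [[2,3],[3,1],[4,2],[6,0],[6,3],[10,1],[13,0],[13,3],[14,1],[15,2],[16,1],[19,1],[20,2],[24,1],[25,2],[29,3],[33,1],[34,1],[37,1],[38,2],[39,1],[42,1],[43,2],[47,1],[48,2],[52,1],[55,0],[55,3],[56,1],[58,1],[59,1],[63,3],[64,1],[65,2],[67,0],[67,3],[72,3],[75,1],[78,0],[78,3]]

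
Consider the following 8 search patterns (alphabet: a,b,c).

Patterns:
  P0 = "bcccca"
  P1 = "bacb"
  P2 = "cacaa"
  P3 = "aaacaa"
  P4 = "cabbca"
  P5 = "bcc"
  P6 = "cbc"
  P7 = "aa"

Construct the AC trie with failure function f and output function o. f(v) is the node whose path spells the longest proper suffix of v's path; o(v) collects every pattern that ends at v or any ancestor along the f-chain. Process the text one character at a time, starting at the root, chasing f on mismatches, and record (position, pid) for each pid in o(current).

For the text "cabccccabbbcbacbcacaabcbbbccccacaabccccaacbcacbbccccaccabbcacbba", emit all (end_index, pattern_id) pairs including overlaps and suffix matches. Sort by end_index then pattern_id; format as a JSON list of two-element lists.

Construct AC machine:
Trie nodes:
  n0 'ε': a→15 b→1 c→10
  n1 'b': a→7 c→2
  n2 'bc': c→3
  n3 'bcc': c→4  [P5 ends]
  n4 'bccc': c→5
  n5 'bcccc': a→6
  n6 'bcccca': ·  [P0 ends]
  n7 'ba': c→8
  n8 'bac': b→9
  n9 'bacb': ·  [P1 ends]
  n10 'c': a→11 b→25
  n11 'ca': b→21 c→12
  n12 'cac': a→13
  n13 'caca': a→14
  n14 'cacaa': ·  [P2 ends]
  n15 'a': a→16
  n16 'aa': a→17  [P7 ends]
  n17 'aaa': c→18
  n18 'aaac': a→19
  n19 'aaaca': a→20
  n20 'aaacaa': ·  [P3 ends]
  n21 'cab': b→22
  n22 'cabb': c→23
  n23 'cabbc': a→24
  n24 'cabbca': ·  [P4 ends]
  n25 'cb': c→26
  n26 'cbc': ·  [P6 ends]

Failure links (BFS by depth):
  fail(1) 'b': from fail(0)=0 chase 'b': 0 ⇒ 0;  out=∅∪out(0)=∅
  fail(10) 'c': from fail(0)=0 chase 'c': 0 ⇒ 0;  out=∅∪out(0)=∅
  fail(15) 'a': from fail(0)=0 chase 'a': 0 ⇒ 0;  out=∅∪out(0)=∅
  fail(2) 'bc': from fail(1)=0 chase 'c': 0 ⇒ 10;  out=∅∪out(10)=∅
  fail(7) 'ba': from fail(1)=0 chase 'a': 0 ⇒ 15;  out=∅∪out(15)=∅
  fail(11) 'ca': from fail(10)=0 chase 'a': 0 ⇒ 15;  out=∅∪out(15)=∅
  fail(16) 'aa': from fail(15)=0 chase 'a': 0 ⇒ 15;  out={7}∪out(15)={7}
  fail(25) 'cb': from fail(10)=0 chase 'b': 0 ⇒ 1;  out=∅∪out(1)=∅
  fail(3) 'bcc': from fail(2)=10 chase 'c': 10→0 ⇒ 10;  out={5}∪out(10)={5}
  fail(8) 'bac': from fail(7)=15 chase 'c': 15→0 ⇒ 10;  out=∅∪out(10)=∅
  fail(12) 'cac': from fail(11)=15 chase 'c': 15→0 ⇒ 10;  out=∅∪out(10)=∅
  fail(17) 'aaa': from fail(16)=15 chase 'a': 15 ⇒ 16;  out=∅∪out(16)={7}
  fail(21) 'cab': from fail(11)=15 chase 'b': 15→0 ⇒ 1;  out=∅∪out(1)=∅
  fail(26) 'cbc': from fail(25)=1 chase 'c': 1 ⇒ 2;  out={6}∪out(2)={6}
  fail(4) 'bccc': from fail(3)=10 chase 'c': 10→0 ⇒ 10;  out=∅∪out(10)=∅
  fail(9) 'bacb': from fail(8)=10 chase 'b': 10 ⇒ 25;  out={1}∪out(25)={1}
  fail(13) 'caca': from fail(12)=10 chase 'a': 10 ⇒ 11;  out=∅∪out(11)=∅
  fail(18) 'aaac': from fail(17)=16 chase 'c': 16→15→0 ⇒ 10;  out=∅∪out(10)=∅
  fail(22) 'cabb': from fail(21)=1 chase 'b': 1→0 ⇒ 1;  out=∅∪out(1)=∅
  fail(5) 'bcccc': from fail(4)=10 chase 'c': 10→0 ⇒ 10;  out=∅∪out(10)=∅
  fail(14) 'cacaa': from fail(13)=11 chase 'a': 11→15 ⇒ 16;  out={2}∪out(16)={2,7}
  fail(19) 'aaaca': from fail(18)=10 chase 'a': 10 ⇒ 11;  out=∅∪out(11)=∅
  fail(23) 'cabbc': from fail(22)=1 chase 'c': 1 ⇒ 2;  out=∅∪out(2)=∅
  fail(6) 'bcccca': from fail(5)=10 chase 'a': 10 ⇒ 11;  out={0}∪out(11)={0}
  fail(20) 'aaacaa': from fail(19)=11 chase 'a': 11→15 ⇒ 16;  out={3}∪out(16)={3,7}
  fail(24) 'cabbca': from fail(23)=2 chase 'a': 2→10 ⇒ 11;  out={4}∪out(11)={4}

Scan:
[0] read 'c'  n0⇒n10
[1] read 'a'  n10⇒n11
[2] read 'b'  n11⇒n21
[3] read 'c'  n21⇒n2 (via fail)
[4] read 'c'  n2⇒n3  ** P5@[2:4]
[5] read 'c'  n3⇒n4
[6] read 'c'  n4⇒n5
[7] read 'a'  n5⇒n6  ** P0@[2:7]
[8] read 'b'  n6⇒n21 (via fail)
[9] read 'b'  n21⇒n22
[10] read 'b'  n22⇒n1 (via fail)
[11] read 'c'  n1⇒n2
[12] read 'b'  n2⇒n25 (via fail)
[13] read 'a'  n25⇒n7 (via fail)
[14] read 'c'  n7⇒n8
[15] read 'b'  n8⇒n9  ** P1@[12:15]
[16] read 'c'  n9⇒n26 (via fail)  ** P6@[14:16]
[17] read 'a'  n26⇒n11 (via fail)
[18] read 'c'  n11⇒n12
[19] read 'a'  n12⇒n13
[20] read 'a'  n13⇒n14  ** P2@[16:20],P7@[19:20]
[21] read 'b'  n14⇒n1 (via fail)
[22] read 'c'  n1⇒n2
[23] read 'b'  n2⇒n25 (via fail)
[24] read 'b'  n25⇒n1 (via fail)
[25] read 'b'  n1⇒n1 (via fail)
[26] read 'c'  n1⇒n2
[27] read 'c'  n2⇒n3  ** P5@[25:27]
[28] read 'c'  n3⇒n4
[29] read 'c'  n4⇒n5
[30] read 'a'  n5⇒n6  ** P0@[25:30]
[31] read 'c'  n6⇒n12 (via fail)
[32] read 'a'  n12⇒n13
[33] read 'a'  n13⇒n14  ** P2@[29:33],P7@[32:33]
[34] read 'b'  n14⇒n1 (via fail)
[35] read 'c'  n1⇒n2
[36] read 'c'  n2⇒n3  ** P5@[34:36]
[37] read 'c'  n3⇒n4
[38] read 'c'  n4⇒n5
[39] read 'a'  n5⇒n6  ** P0@[34:39]
[40] read 'a'  n6⇒n16 (via fail)  ** P7@[39:40]
[41] read 'c'  n16⇒n10 (via fail)
[42] read 'b'  n10⇒n25
[43] read 'c'  n25⇒n26  ** P6@[41:43]
[44] read 'a'  n26⇒n11 (via fail)
[45] read 'c'  n11⇒n12
[46] read 'b'  n12⇒n25 (via fail)
[47] read 'b'  n25⇒n1 (via fail)
[48] read 'c'  n1⇒n2
[49] read 'c'  n2⇒n3  ** P5@[47:49]
[50] read 'c'  n3⇒n4
[51] read 'c'  n4⇒n5
[52] read 'a'  n5⇒n6  ** P0@[47:52]
[53] read 'c'  n6⇒n12 (via fail)
[54] read 'c'  n12⇒n10 (via fail)
[55] read 'a'  n10⇒n11
[56] read 'b'  n11⇒n21
[57] read 'b'  n21⇒n22
[58] read 'c'  n22⇒n23
[59] read 'a'  n23⇒n24  ** P4@[54:59]
[60] read 'c'  n24⇒n12 (via fail)
[61] read 'b'  n12⇒n25 (via fail)
[62] read 'b'  n25⇒n1 (via fail)
[63] read 'a'  n1⇒n7

All matches (sorted): [[4,5],[7,0],[15,1],[16,6],[20,2],[20,7],[27,5],[30,0],[33,2],[33,7],[36,5],[39,0],[40,7],[43,6],[49,5],[52,0],[59,4]]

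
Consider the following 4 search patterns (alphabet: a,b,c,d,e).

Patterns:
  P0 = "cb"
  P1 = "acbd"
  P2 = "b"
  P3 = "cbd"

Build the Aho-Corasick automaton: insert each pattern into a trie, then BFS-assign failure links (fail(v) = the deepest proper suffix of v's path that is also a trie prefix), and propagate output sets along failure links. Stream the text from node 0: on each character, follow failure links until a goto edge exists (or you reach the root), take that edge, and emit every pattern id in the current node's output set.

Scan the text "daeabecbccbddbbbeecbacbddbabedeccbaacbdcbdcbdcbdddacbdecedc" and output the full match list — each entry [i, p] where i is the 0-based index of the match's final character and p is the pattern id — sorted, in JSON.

Construct AC machine:
Trie nodes:
  0='ε' goto a→3 b→7 c→1
  1='c' goto b→2
  2='cb' goto d→8  ←P0
  3='a' goto c→4
  4='ac' goto b→5
  5='acb' goto d→6
  6='acbd' goto ·  ←P1
  7='b' goto ·  ←P2
  8='cbd' goto ·  ←P3

BFS fail/out derivation:
  n1('c'): parent n0 fail=0; on 'c' 0 → fail=0;  out ∅∪∅=∅
  n3('a'): parent n0 fail=0; on 'a' 0 → fail=0;  out ∅∪∅=∅
  n7('b'): parent n0 fail=0; on 'b' 0 → fail=0;  out {2}∪∅={2}
  n2('cb'): parent n1 fail=0; on 'b' 0 → fail=7;  out {0}∪{2}={0,2}
  n4('ac'): parent n3 fail=0; on 'c' 0 → fail=1;  out ∅∪∅=∅
  n5('acb'): parent n4 fail=1; on 'b' 1 → fail=2;  out ∅∪{0,2}={0,2}
  n8('cbd'): parent n2 fail=7; on 'd' 7→0 → fail=0;  out {3}∪∅={3}
  n6('acbd'): parent n5 fail=2; on 'd' 2 → fail=8;  out {1}∪{3}={1,3}

Scan:
[0] read 'd'  n0⇒n0
[1] read 'a'  n0⇒n3
[2] read 'e'  n3⇒n0 ·f
[3] read 'a'  n0⇒n3
[4] read 'b'  n3⇒n7 ·f  emit P2@[4:4]
[5] read 'e'  n7⇒n0 ·f
[6] read 'c'  n0⇒n1
[7] read 'b'  n1⇒n2  emit P0@[6:7],P2@[7:7]
[8] read 'c'  n2⇒n1 ·f
[9] read 'c'  n1⇒n1 ·f
[10] read 'b'  n1⇒n2  emit P0@[9:10],P2@[10:10]
[11] read 'd'  n2⇒n8  emit P3@[9:11]
[12] read 'd'  n8⇒n0 ·f
[13] read 'b'  n0⇒n7  emit P2@[13:13]
[14] read 'b'  n7⇒n7 ·f  emit P2@[14:14]
[15] read 'b'  n7⇒n7 ·f  emit P2@[15:15]
[16] read 'e'  n7⇒n0 ·f
[17] read 'e'  n0⇒n0
[18] read 'c'  n0⇒n1
[19] read 'b'  n1⇒n2  emit P0@[18:19],P2@[19:19]
[20] read 'a'  n2⇒n3 ·f
[21] read 'c'  n3⇒n4
[22] read 'b'  n4⇒n5  emit P0@[21:22],P2@[22:22]
[23] read 'd'  n5⇒n6  emit P1@[20:23],P3@[21:23]
[24] read 'd'  n6⇒n0 ·f
[25] read 'b'  n0⇒n7  emit P2@[25:25]
[26] read 'a'  n7⇒n3 ·f
[27] read 'b'  n3⇒n7 ·f  emit P2@[27:27]
[28] read 'e'  n7⇒n0 ·f
[29] read 'd'  n0⇒n0
[30] read 'e'  n0⇒n0
[31] read 'c'  n0⇒n1
[32] read 'c'  n1⇒n1 ·f
[33] read 'b'  n1⇒n2  emit P0@[32:33],P2@[33:33]
[34] read 'a'  n2⇒n3 ·f
[35] read 'a'  n3⇒n3 ·f
[36] read 'c'  n3⇒n4
[37] read 'b'  n4⇒n5  emit P0@[36:37],P2@[37:37]
[38] read 'd'  n5⇒n6  emit P1@[35:38],P3@[36:38]
[39] read 'c'  n6⇒n1 ·f
[40] read 'b'  n1⇒n2  emit P0@[39:40],P2@[40:40]
[41] read 'd'  n2⇒n8  emit P3@[39:41]
[42] read 'c'  n8⇒n1 ·f
[43] read 'b'  n1⇒n2  emit P0@[42:43],P2@[43:43]
[44] read 'd'  n2⇒n8  emit P3@[42:44]
[45] read 'c'  n8⇒n1 ·f
[46] read 'b'  n1⇒n2  emit P0@[45:46],P2@[46:46]
[47] read 'd'  n2⇒n8  emit P3@[45:47]
[48] read 'd'  n8⇒n0 ·f
[49] read 'd'  n0⇒n0
[50] read 'a'  n0⇒n3
[51] read 'c'  n3⇒n4
[52] read 'b'  n4⇒n5  emit P0@[51:52],P2@[52:52]
[53] read 'd'  n5⇒n6  emit P1@[50:53],P3@[51:53]
[54] read 'e'  n6⇒n0 ·f
[55] read 'c'  n0⇒n1
[56] read 'e'  n1⇒n0 ·f
[57] read 'd'  n0⇒n0
[58] read 'c'  n0⇒n1

Matches: [[4,2],[7,0],[7,2],[10,0],[10,2],[11,3],[13,2],[14,2],[15,2],[19,0],[19,2],[22,0],[22,2],[23,1],[23,3],[25,2],[27,2],[33,0],[33,2],[37,0],[37,2],[38,1],[38,3],[40,0],[40,2],[41,3],[43,0],[43,2],[44,3],[46,0],[46,2],[47,3],[52,0],[52,2],[53,1],[53,3]]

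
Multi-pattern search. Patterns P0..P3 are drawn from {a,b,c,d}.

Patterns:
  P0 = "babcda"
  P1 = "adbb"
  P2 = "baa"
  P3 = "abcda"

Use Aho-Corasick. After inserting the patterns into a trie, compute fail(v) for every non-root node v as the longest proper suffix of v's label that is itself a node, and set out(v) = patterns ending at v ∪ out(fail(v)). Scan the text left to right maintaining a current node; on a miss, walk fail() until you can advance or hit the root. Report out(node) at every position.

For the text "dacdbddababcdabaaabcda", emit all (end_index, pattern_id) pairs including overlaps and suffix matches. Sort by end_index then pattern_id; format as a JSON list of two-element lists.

Build automaton:
Trie nodes:
  0='ε' goto a→7 b→1
  1='b' goto a→2
  2='ba' goto a→11 b→3
  3='bab' goto c→4
  4='babc' goto d→5
  5='babcd' goto a→6
  6='babcda' goto ·  [P0 ends]
  7='a' goto b→12 d→8
  8='ad' goto b→9
  9='adb' goto b→10
  10='adbb' goto ·  [P1 ends]
  11='baa' goto ·  [P2 ends]
  12='ab' goto c→13
  13='abc' goto d→14
  14='abcd' goto a→15
  15='abcda' goto ·  [P3 ends]

BFS fail/out derivation:
  fail(1) 'b': from fail(0)=0 chase 'b': 0 ⇒ 0;  out=∅∪out(0)=∅
  fail(7) 'a': from fail(0)=0 chase 'a': 0 ⇒ 0;  out=∅∪out(0)=∅
  fail(2) 'ba': from fail(1)=0 chase 'a': 0 ⇒ 7;  out=∅∪out(7)=∅
  fail(8) 'ad': from fail(7)=0 chase 'd': 0 ⇒ 0;  out=∅∪out(0)=∅
  fail(12) 'ab': from fail(7)=0 chase 'b': 0 ⇒ 1;  out=∅∪out(1)=∅
  fail(3) 'bab': from fail(2)=7 chase 'b': 7 ⇒ 12;  out=∅∪out(12)=∅
  fail(9) 'adb': from fail(8)=0 chase 'b': 0 ⇒ 1;  out=∅∪out(1)=∅
  fail(11) 'baa': from fail(2)=7 chase 'a': 7→0 ⇒ 7;  out={2}∪out(7)={2}
  fail(13) 'abc': from fail(12)=1 chase 'c': 1→0 ⇒ 0;  out=∅∪out(0)=∅
  fail(4) 'babc': from fail(3)=12 chase 'c': 12 ⇒ 13;  out=∅∪out(13)=∅
  fail(10) 'adbb': from fail(9)=1 chase 'b': 1→0 ⇒ 1;  out={1}∪out(1)={1}
  fail(14) 'abcd': from fail(13)=0 chase 'd': 0 ⇒ 0;  out=∅∪out(0)=∅
  fail(5) 'babcd': from fail(4)=13 chase 'd': 13 ⇒ 14;  out=∅∪out(14)=∅
  fail(15) 'abcda': from fail(14)=0 chase 'a': 0 ⇒ 7;  out={3}∪out(7)={3}
  fail(6) 'babcda': from fail(5)=14 chase 'a': 14 ⇒ 15;  out={0}∪out(15)={0,3}

Scan:
pos 0 'd': at 0
pos 1 'a': at 7
pos 2 'c': at 0 (fail-walked)
pos 3 'd': at 0
pos 4 'b': at 1
pos 5 'd': at 0 (fail-walked)
pos 6 'd': at 0
pos 7 'a': at 7
pos 8 'b': at 12
pos 9 'a': at 2 (fail-walked)
pos 10 'b': at 3
pos 11 'c': at 4
pos 12 'd': at 5
pos 13 'a': at 6  ** P0@[8:13],P3@[9:13]
pos 14 'b': at 12 (fail-walked)
pos 15 'a': at 2 (fail-walked)
pos 16 'a': at 11  ** P2@[14:16]
pos 17 'a': at 7 (fail-walked)
pos 18 'b': at 12
pos 19 'c': at 13
pos 20 'd': at 14
pos 21 'a': at 15  ** P3@[17:21]

Matches: [[13,0],[13,3],[16,2],[21,3]]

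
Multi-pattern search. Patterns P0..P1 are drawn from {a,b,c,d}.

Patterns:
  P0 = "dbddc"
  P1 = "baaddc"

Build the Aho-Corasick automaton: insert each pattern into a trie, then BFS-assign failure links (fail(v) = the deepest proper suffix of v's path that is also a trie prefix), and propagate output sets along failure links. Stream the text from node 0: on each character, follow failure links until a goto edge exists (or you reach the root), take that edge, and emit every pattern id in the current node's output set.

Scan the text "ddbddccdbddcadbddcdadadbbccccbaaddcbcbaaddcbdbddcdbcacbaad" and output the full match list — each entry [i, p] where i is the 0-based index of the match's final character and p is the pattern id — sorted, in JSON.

Build:
Trie nodes:
  n0 'ε': b→6 d→1
  n1 'd': b→2
  n2 'db': d→3
  n3 'dbd': d→4
  n4 'dbdd': c→5
  n5 'dbddc': ·  [P0 ends]
  n6 'b': a→7
  n7 'ba': a→8
  n8 'baa': d→9
  n9 'baad': d→10
  n10 'baadd': c→11
  n11 'baaddc': ·  [P1 ends]

Failure links (BFS by depth):
  n1('d'): parent n0 fail=0; on 'd' 0 → fail=0;  out ∅∪∅=∅
  n6('b'): parent n0 fail=0; on 'b' 0 → fail=0;  out ∅∪∅=∅
  n2('db'): parent n1 fail=0; on 'b' 0 → fail=6;  out ∅∪∅=∅
  n7('ba'): parent n6 fail=0; on 'a' 0 → fail=0;  out ∅∪∅=∅
  n3('dbd'): parent n2 fail=6; on 'd' 6→0 → fail=1;  out ∅∪∅=∅
  n8('baa'): parent n7 fail=0; on 'a' 0 → fail=0;  out ∅∪∅=∅
  n4('dbdd'): parent n3 fail=1; on 'd' 1→0 → fail=1;  out ∅∪∅=∅
  n9('baad'): parent n8 fail=0; on 'd' 0 → fail=1;  out ∅∪∅=∅
  n5('dbddc'): parent n4 fail=1; on 'c' 1→0 → fail=0;  out {0}∪∅={0}
  n10('baadd'): parent n9 fail=1; on 'd' 1→0 → fail=1;  out ∅∪∅=∅
  n11('baaddc'): parent n10 fail=1; on 'c' 1→0 → fail=0;  out {1}∪∅={1}

Run:
[0] read 'd'  n0⇒n1
[1] read 'd'  n1⇒n1 (fail-walked)
[2] read 'b'  n1⇒n2
[3] read 'd'  n2⇒n3
[4] read 'd'  n3⇒n4
[5] read 'c'  n4⇒n5  → match P0@[1:5]
[6] read 'c'  n5⇒n0 (fail-walked)
[7] read 'd'  n0⇒n1
[8] read 'b'  n1⇒n2
[9] read 'd'  n2⇒n3
[10] read 'd'  n3⇒n4
[11] read 'c'  n4⇒n5  → match P0@[7:11]
[12] read 'a'  n5⇒n0 (fail-walked)
[13] read 'd'  n0⇒n1
[14] read 'b'  n1⇒n2
[15] read 'd'  n2⇒n3
[16] read 'd'  n3⇒n4
[17] read 'c'  n4⇒n5  → match P0@[13:17]
[18] read 'd'  n5⇒n1 (fail-walked)
[19] read 'a'  n1⇒n0 (fail-walked)
[20] read 'd'  n0⇒n1
[21] read 'a'  n1⇒n0 (fail-walked)
[22] read 'd'  n0⇒n1
[23] read 'b'  n1⇒n2
[24] read 'b'  n2⇒n6 (fail-walked)
[25] read 'c'  n6⇒n0 (fail-walked)
[26] read 'c'  n0⇒n0
[27] read 'c'  n0⇒n0
[28] read 'c'  n0⇒n0
[29] read 'b'  n0⇒n6
[30] read 'a'  n6⇒n7
[31] read 'a'  n7⇒n8
[32] read 'd'  n8⇒n9
[33] read 'd'  n9⇒n10
[34] read 'c'  n10⇒n11  → match P1@[29:34]
[35] read 'b'  n11⇒n6 (fail-walked)
[36] read 'c'  n6⇒n0 (fail-walked)
[37] read 'b'  n0⇒n6
[38] read 'a'  n6⇒n7
[39] read 'a'  n7⇒n8
[40] read 'd'  n8⇒n9
[41] read 'd'  n9⇒n10
[42] read 'c'  n10⇒n11  → match P1@[37:42]
[43] read 'b'  n11⇒n6 (fail-walked)
[44] read 'd'  n6⇒n1 (fail-walked)
[45] read 'b'  n1⇒n2
[46] read 'd'  n2⇒n3
[47] read 'd'  n3⇒n4
[48] read 'c'  n4⇒n5  → match P0@[44:48]
[49] read 'd'  n5⇒n1 (fail-walked)
[50] read 'b'  n1⇒n2
[51] read 'c'  n2⇒n0 (fail-walked)
[52] read 'a'  n0⇒n0
[53] read 'c'  n0⇒n0
[54] read 'b'  n0⇒n6
[55] read 'a'  n6⇒n7
[56] read 'a'  n7⇒n8
[57] read 'd'  n8⇒n9

Result: [[5,0],[11,0],[17,0],[34,1],[42,1],[48,0]]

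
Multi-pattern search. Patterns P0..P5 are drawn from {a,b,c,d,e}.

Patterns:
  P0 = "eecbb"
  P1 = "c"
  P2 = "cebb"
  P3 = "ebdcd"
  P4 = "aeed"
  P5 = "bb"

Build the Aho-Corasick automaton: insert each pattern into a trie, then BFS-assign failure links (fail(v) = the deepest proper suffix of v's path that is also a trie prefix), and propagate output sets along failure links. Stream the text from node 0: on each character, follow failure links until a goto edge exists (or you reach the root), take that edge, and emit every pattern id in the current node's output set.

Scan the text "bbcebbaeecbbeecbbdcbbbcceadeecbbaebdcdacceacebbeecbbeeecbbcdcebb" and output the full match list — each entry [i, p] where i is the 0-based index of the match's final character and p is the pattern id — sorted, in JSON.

Build:
Trie (insert patterns):
  0='ε' goto a→14 b→18 c→6 e→1
  1='e' goto b→10 e→2
  2='ee' goto c→3
  3='eec' goto b→4
  4='eecb' goto b→5
  5='eecbb' goto ·  [P0 ends]
  6='c' goto e→7  [P1 ends]
  7='ce' goto b→8
  8='ceb' goto b→9
  9='cebb' goto ·  [P2 ends]
  10='eb' goto d→11
  11='ebd' goto c→12
  12='ebdc' goto d→13
  13='ebdcd' goto ·  [P3 ends]
  14='a' goto e→15
  15='ae' goto e→16
  16='aee' goto d→17
  17='aeed' goto ·  [P4 ends]
  18='b' goto b→19
  19='bb' goto ·  [P5 ends]

Failure links (BFS by depth):
  n1('e'): parent n0 fail=0; on 'e' 0 → fail=0;  out ∅∪∅=∅
  n6('c'): parent n0 fail=0; on 'c' 0 → fail=0;  out {1}∪∅={1}
  n14('a'): parent n0 fail=0; on 'a' 0 → fail=0;  out ∅∪∅=∅
  n18('b'): parent n0 fail=0; on 'b' 0 → fail=0;  out ∅∪∅=∅
  n2('ee'): parent n1 fail=0; on 'e' 0 → fail=1;  out ∅∪∅=∅
  n7('ce'): parent n6 fail=0; on 'e' 0 → fail=1;  out ∅∪∅=∅
  n10('eb'): parent n1 fail=0; on 'b' 0 → fail=18;  out ∅∪∅=∅
  n15('ae'): parent n14 fail=0; on 'e' 0 → fail=1;  out ∅∪∅=∅
  n19('bb'): parent n18 fail=0; on 'b' 0 → fail=18;  out {5}∪∅={5}
  n3('eec'): parent n2 fail=1; on 'c' 1→0 → fail=6;  out ∅∪{1}={1}
  n8('ceb'): parent n7 fail=1; on 'b' 1 → fail=10;  out ∅∪∅=∅
  n11('ebd'): parent n10 fail=18; on 'd' 18→0 → fail=0;  out ∅∪∅=∅
  n16('aee'): parent n15 fail=1; on 'e' 1 → fail=2;  out ∅∪∅=∅
  n4('eecb'): parent n3 fail=6; on 'b' 6→0 → fail=18;  out ∅∪∅=∅
  n9('cebb'): parent n8 fail=10; on 'b' 10→18 → fail=19;  out {2}∪{5}={2,5}
  n12('ebdc'): parent n11 fail=0; on 'c' 0 → fail=6;  out ∅∪{1}={1}
  n17('aeed'): parent n16 fail=2; on 'd' 2→1→0 → fail=0;  out {4}∪∅={4}
  n5('eecbb'): parent n4 fail=18; on 'b' 18 → fail=19;  out {0}∪{5}={0,5}
  n13('ebdcd'): parent n12 fail=6; on 'd' 6→0 → fail=0;  out {3}∪∅={3}

Run:
[0] read 'b'  n0⇒n18
[1] read 'b'  n18⇒n19  ** P5@[0:1]
[2] read 'c'  n19⇒n6 (fail-walked)  ** P1@[2:2]
[3] read 'e'  n6⇒n7
[4] read 'b'  n7⇒n8
[5] read 'b'  n8⇒n9  ** P2@[2:5],P5@[4:5]
[6] read 'a'  n9⇒n14 (fail-walked)
[7] read 'e'  n14⇒n15
[8] read 'e'  n15⇒n16
[9] read 'c'  n16⇒n3 (fail-walked)  ** P1@[9:9]
[10] read 'b'  n3⇒n4
[11] read 'b'  n4⇒n5  ** P0@[7:11],P5@[10:11]
[12] read 'e'  n5⇒n1 (fail-walked)
[13] read 'e'  n1⇒n2
[14] read 'c'  n2⇒n3  ** P1@[14:14]
[15] read 'b'  n3⇒n4
[16] read 'b'  n4⇒n5  ** P0@[12:16],P5@[15:16]
[17] read 'd'  n5⇒n0 (fail-walked)
[18] read 'c'  n0⇒n6  ** P1@[18:18]
[19] read 'b'  n6⇒n18 (fail-walked)
[20] read 'b'  n18⇒n19  ** P5@[19:20]
[21] read 'b'  n19⇒n19 (fail-walked)  ** P5@[20:21]
[22] read 'c'  n19⇒n6 (fail-walked)  ** P1@[22:22]
[23] read 'c'  n6⇒n6 (fail-walked)  ** P1@[23:23]
[24] read 'e'  n6⇒n7
[25] read 'a'  n7⇒n14 (fail-walked)
[26] read 'd'  n14⇒n0 (fail-walked)
[27] read 'e'  n0⇒n1
[28] read 'e'  n1⇒n2
[29] read 'c'  n2⇒n3  ** P1@[29:29]
[30] read 'b'  n3⇒n4
[31] read 'b'  n4⇒n5  ** P0@[27:31],P5@[30:31]
[32] read 'a'  n5⇒n14 (fail-walked)
[33] read 'e'  n14⇒n15
[34] read 'b'  n15⇒n10 (fail-walked)
[35] read 'd'  n10⇒n11
[36] read 'c'  n11⇒n12  ** P1@[36:36]
[37] read 'd'  n12⇒n13  ** P3@[33:37]
[38] read 'a'  n13⇒n14 (fail-walked)
[39] read 'c'  n14⇒n6 (fail-walked)  ** P1@[39:39]
[40] read 'c'  n6⇒n6 (fail-walked)  ** P1@[40:40]
[41] read 'e'  n6⇒n7
[42] read 'a'  n7⇒n14 (fail-walked)
[43] read 'c'  n14⇒n6 (fail-walked)  ** P1@[43:43]
[44] read 'e'  n6⇒n7
[45] read 'b'  n7⇒n8
[46] read 'b'  n8⇒n9  ** P2@[43:46],P5@[45:46]
[47] read 'e'  n9⇒n1 (fail-walked)
[48] read 'e'  n1⇒n2
[49] read 'c'  n2⇒n3  ** P1@[49:49]
[50] read 'b'  n3⇒n4
[51] read 'b'  n4⇒n5  ** P0@[47:51],P5@[50:51]
[52] read 'e'  n5⇒n1 (fail-walked)
[53] read 'e'  n1⇒n2
[54] read 'e'  n2⇒n2 (fail-walked)
[55] read 'c'  n2⇒n3  ** P1@[55:55]
[56] read 'b'  n3⇒n4
[57] read 'b'  n4⇒n5  ** P0@[53:57],P5@[56:57]
[58] read 'c'  n5⇒n6 (fail-walked)  ** P1@[58:58]
[59] read 'd'  n6⇒n0 (fail-walked)
[60] read 'c'  n0⇒n6  ** P1@[60:60]
[61] read 'e'  n6⇒n7
[62] read 'b'  n7⇒n8
[63] read 'b'  n8⇒n9  ** P2@[60:63],P5@[62:63]

Result: [[1,5],[2,1],[5,2],[5,5],[9,1],[11,0],[11,5],[14,1],[16,0],[16,5],[18,1],[20,5],[21,5],[22,1],[23,1],[29,1],[31,0],[31,5],[36,1],[37,3],[39,1],[40,1],[43,1],[46,2],[46,5],[49,1],[51,0],[51,5],[55,1],[57,0],[57,5],[58,1],[60,1],[63,2],[63,5]]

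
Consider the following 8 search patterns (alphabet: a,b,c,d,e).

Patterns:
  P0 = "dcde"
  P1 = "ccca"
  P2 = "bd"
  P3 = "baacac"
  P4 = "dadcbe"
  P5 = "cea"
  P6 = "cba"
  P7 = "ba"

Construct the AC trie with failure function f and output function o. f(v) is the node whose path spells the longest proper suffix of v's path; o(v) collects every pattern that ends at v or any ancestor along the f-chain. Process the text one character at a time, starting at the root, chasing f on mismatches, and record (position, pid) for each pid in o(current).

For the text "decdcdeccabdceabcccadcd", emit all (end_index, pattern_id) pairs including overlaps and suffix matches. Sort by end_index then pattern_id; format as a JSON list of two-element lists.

Build:
Trie (insert patterns):
  0='ε' goto b→9 c→5 d→1
  1='d' goto a→16 c→2
  2='dc' goto d→3
  3='dcd' goto e→4
  4='dcde' goto ·  ←P0
  5='c' goto b→23 c→6 e→21
  6='cc' goto c→7
  7='ccc' goto a→8
  8='ccca' goto ·  ←P1
  9='b' goto a→11 d→10
  10='bd' goto ·  ←P2
  11='ba' goto a→12  ←P7
  12='baa' goto c→13
  13='baac' goto a→14
  14='baaca' goto c→15
  15='baacac' goto ·  ←P3
  16='da' goto d→17
  17='dad' goto c→18
  18='dadc' goto b→19
  19='dadcb' goto e→20
  20='dadcbe' goto ·  ←P4
  21='ce' goto a→22
  22='cea' goto ·  ←P5
  23='cb' goto a→24
  24='cba' goto ·  ←P6

BFS fail/out derivation:
  n1('d'): parent n0 fail=0; on 'd' 0 → fail=0;  out ∅∪∅=∅
  n5('c'): parent n0 fail=0; on 'c' 0 → fail=0;  out ∅∪∅=∅
  n9('b'): parent n0 fail=0; on 'b' 0 → fail=0;  out ∅∪∅=∅
  n2('dc'): parent n1 fail=0; on 'c' 0 → fail=5;  out ∅∪∅=∅
  n6('cc'): parent n5 fail=0; on 'c' 0 → fail=5;  out ∅∪∅=∅
  n10('bd'): parent n9 fail=0; on 'd' 0 → fail=1;  out {2}∪∅={2}
  n11('ba'): parent n9 fail=0; on 'a' 0 → fail=0;  out {7}∪∅={7}
  n16('da'): parent n1 fail=0; on 'a' 0 → fail=0;  out ∅∪∅=∅
  n21('ce'): parent n5 fail=0; on 'e' 0 → fail=0;  out ∅∪∅=∅
  n23('cb'): parent n5 fail=0; on 'b' 0 → fail=9;  out ∅∪∅=∅
  n3('dcd'): parent n2 fail=5; on 'd' 5→0 → fail=1;  out ∅∪∅=∅
  n7('ccc'): parent n6 fail=5; on 'c' 5 → fail=6;  out ∅∪∅=∅
  n12('baa'): parent n11 fail=0; on 'a' 0 → fail=0;  out ∅∪∅=∅
  n17('dad'): parent n16 fail=0; on 'd' 0 → fail=1;  out ∅∪∅=∅
  n22('cea'): parent n21 fail=0; on 'a' 0 → fail=0;  out {5}∪∅={5}
  n24('cba'): parent n23 fail=9; on 'a' 9 → fail=11;  out {6}∪{7}={6,7}
  n4('dcde'): parent n3 fail=1; on 'e' 1→0 → fail=0;  out {0}∪∅={0}
  n8('ccca'): parent n7 fail=6; on 'a' 6→5→0 → fail=0;  out {1}∪∅={1}
  n13('baac'): parent n12 fail=0; on 'c' 0 → fail=5;  out ∅∪∅=∅
  n18('dadc'): parent n17 fail=1; on 'c' 1 → fail=2;  out ∅∪∅=∅
  n14('baaca'): parent n13 fail=5; on 'a' 5→0 → fail=0;  out ∅∪∅=∅
  n19('dadcb'): parent n18 fail=2; on 'b' 2→5 → fail=23;  out ∅∪∅=∅
  n15('baacac'): parent n14 fail=0; on 'c' 0 → fail=5;  out {3}∪∅={3}
  n20('dadcbe'): parent n19 fail=23; on 'e' 23→9→0 → fail=0;  out {4}∪∅={4}

Scan:
pos 0 'd': at 1
pos 1 'e': at 0 (fail-walked)
pos 2 'c': at 5
pos 3 'd': at 1 (fail-walked)
pos 4 'c': at 2
pos 5 'd': at 3
pos 6 'e': at 4  ** P0@[3:6]
pos 7 'c': at 5 (fail-walked)
pos 8 'c': at 6
pos 9 'a': at 0 (fail-walked)
pos 10 'b': at 9
pos 11 'd': at 10  ** P2@[10:11]
pos 12 'c': at 2 (fail-walked)
pos 13 'e': at 21 (fail-walked)
pos 14 'a': at 22  ** P5@[12:14]
pos 15 'b': at 9 (fail-walked)
pos 16 'c': at 5 (fail-walked)
pos 17 'c': at 6
pos 18 'c': at 7
pos 19 'a': at 8  ** P1@[16:19]
pos 20 'd': at 1 (fail-walked)
pos 21 'c': at 2
pos 22 'd': at 3

All matches (sorted): [[6,0],[11,2],[14,5],[19,1]]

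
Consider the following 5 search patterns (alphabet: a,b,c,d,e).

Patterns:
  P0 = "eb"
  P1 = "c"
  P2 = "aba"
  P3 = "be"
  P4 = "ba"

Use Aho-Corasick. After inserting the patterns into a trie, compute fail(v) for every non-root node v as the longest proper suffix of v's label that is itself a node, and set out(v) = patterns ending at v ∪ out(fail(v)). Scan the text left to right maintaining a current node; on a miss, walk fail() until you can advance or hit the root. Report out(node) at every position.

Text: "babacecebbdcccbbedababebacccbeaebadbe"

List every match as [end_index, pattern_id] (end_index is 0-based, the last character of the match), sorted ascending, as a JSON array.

Build:
Trie (insert patterns):
  0='ε' goto a→4 b→7 c→3 e→1
  1='e' goto b→2
  2='eb' goto ·  ←P0
  3='c' goto ·  ←P1
  4='a' goto b→5
  5='ab' goto a→6
  6='aba' goto ·  ←P2
  7='b' goto a→9 e→8
  8='be' goto ·  ←P3
  9='ba' goto ·  ←P4

Failure links (BFS by depth):
  n1('e'): parent n0 fail=0; on 'e' 0 → fail=0;  out ∅∪∅=∅
  n3('c'): parent n0 fail=0; on 'c' 0 → fail=0;  out {1}∪∅={1}
  n4('a'): parent n0 fail=0; on 'a' 0 → fail=0;  out ∅∪∅=∅
  n7('b'): parent n0 fail=0; on 'b' 0 → fail=0;  out ∅∪∅=∅
  n2('eb'): parent n1 fail=0; on 'b' 0 → fail=7;  out {0}∪∅={0}
  n5('ab'): parent n4 fail=0; on 'b' 0 → fail=7;  out ∅∪∅=∅
  n8('be'): parent n7 fail=0; on 'e' 0 → fail=1;  out {3}∪∅={3}
  n9('ba'): parent n7 fail=0; on 'a' 0 → fail=4;  out {4}∪∅={4}
  n6('aba'): parent n5 fail=7; on 'a' 7 → fail=9;  out {2}∪{4}={2,4}

Run:
pos 0 'b': at 7
pos 1 'a': at 9  ** P4@[0:1]
pos 2 'b': at 5 (fail-walked)
pos 3 'a': at 6  ** P2@[1:3],P4@[2:3]
pos 4 'c': at 3 (fail-walked)  ** P1@[4:4]
pos 5 'e': at 1 (fail-walked)
pos 6 'c': at 3 (fail-walked)  ** P1@[6:6]
pos 7 'e': at 1 (fail-walked)
pos 8 'b': at 2  ** P0@[7:8]
pos 9 'b': at 7 (fail-walked)
pos 10 'd': at 0 (fail-walked)
pos 11 'c': at 3  ** P1@[11:11]
pos 12 'c': at 3 (fail-walked)  ** P1@[12:12]
pos 13 'c': at 3 (fail-walked)  ** P1@[13:13]
pos 14 'b': at 7 (fail-walked)
pos 15 'b': at 7 (fail-walked)
pos 16 'e': at 8  ** P3@[15:16]
pos 17 'd': at 0 (fail-walked)
pos 18 'a': at 4
pos 19 'b': at 5
pos 20 'a': at 6  ** P2@[18:20],P4@[19:20]
pos 21 'b': at 5 (fail-walked)
pos 22 'e': at 8 (fail-walked)  ** P3@[21:22]
pos 23 'b': at 2 (fail-walked)  ** P0@[22:23]
pos 24 'a': at 9 (fail-walked)  ** P4@[23:24]
pos 25 'c': at 3 (fail-walked)  ** P1@[25:25]
pos 26 'c': at 3 (fail-walked)  ** P1@[26:26]
pos 27 'c': at 3 (fail-walked)  ** P1@[27:27]
pos 28 'b': at 7 (fail-walked)
pos 29 'e': at 8  ** P3@[28:29]
pos 30 'a': at 4 (fail-walked)
pos 31 'e': at 1 (fail-walked)
pos 32 'b': at 2  ** P0@[31:32]
pos 33 'a': at 9 (fail-walked)  ** P4@[32:33]
pos 34 'd': at 0 (fail-walked)
pos 35 'b': at 7
pos 36 'e': at 8  ** P3@[35:36]

Result: [[1,4],[3,2],[3,4],[4,1],[6,1],[8,0],[11,1],[12,1],[13,1],[16,3],[20,2],[20,4],[22,3],[23,0],[24,4],[25,1],[26,1],[27,1],[29,3],[32,0],[33,4],[36,3]]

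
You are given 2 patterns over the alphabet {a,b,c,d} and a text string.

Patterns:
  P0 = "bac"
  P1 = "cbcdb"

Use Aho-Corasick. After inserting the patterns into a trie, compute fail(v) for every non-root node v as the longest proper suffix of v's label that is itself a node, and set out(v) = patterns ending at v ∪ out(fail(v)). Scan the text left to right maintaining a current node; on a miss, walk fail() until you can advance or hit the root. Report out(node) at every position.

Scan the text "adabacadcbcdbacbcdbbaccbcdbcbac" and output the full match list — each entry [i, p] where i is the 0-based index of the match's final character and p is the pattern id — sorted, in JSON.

Build automaton:
Trie (insert patterns):
  0='ε' goto b→1 c→4
  1='b' goto a→2
  2='ba' goto c→3
  3='bac' goto ·  [P0 ends]
  4='c' goto b→5
  5='cb' goto c→6
  6='cbc' goto d→7
  7='cbcd' goto b→8
  8='cbcdb' goto ·  [P1 ends]

Failure links (BFS by depth):
  fail(1) 'b': from fail(0)=0 chase 'b': 0 ⇒ 0;  out=∅∪out(0)=∅
  fail(4) 'c': from fail(0)=0 chase 'c': 0 ⇒ 0;  out=∅∪out(0)=∅
  fail(2) 'ba': from fail(1)=0 chase 'a': 0 ⇒ 0;  out=∅∪out(0)=∅
  fail(5) 'cb': from fail(4)=0 chase 'b': 0 ⇒ 1;  out=∅∪out(1)=∅
  fail(3) 'bac': from fail(2)=0 chase 'c': 0 ⇒ 4;  out={0}∪out(4)={0}
  fail(6) 'cbc': from fail(5)=1 chase 'c': 1→0 ⇒ 4;  out=∅∪out(4)=∅
  fail(7) 'cbcd': from fail(6)=4 chase 'd': 4→0 ⇒ 0;  out=∅∪out(0)=∅
  fail(8) 'cbcdb': from fail(7)=0 chase 'b': 0 ⇒ 1;  out={1}∪out(1)={1}

Text stream:
[0] read 'a'  n0⇒n0
[1] read 'd'  n0⇒n0
[2] read 'a'  n0⇒n0
[3] read 'b'  n0⇒n1
[4] read 'a'  n1⇒n2
[5] read 'c'  n2⇒n3  → match P0@[3:5]
[6] read 'a'  n3⇒n0 ·f
[7] read 'd'  n0⇒n0
[8] read 'c'  n0⇒n4
[9] read 'b'  n4⇒n5
[10] read 'c'  n5⇒n6
[11] read 'd'  n6⇒n7
[12] read 'b'  n7⇒n8  → match P1@[8:12]
[13] read 'a'  n8⇒n2 ·f
[14] read 'c'  n2⇒n3  → match P0@[12:14]
[15] read 'b'  n3⇒n5 ·f
[16] read 'c'  n5⇒n6
[17] read 'd'  n6⇒n7
[18] read 'b'  n7⇒n8  → match P1@[14:18]
[19] read 'b'  n8⇒n1 ·f
[20] read 'a'  n1⇒n2
[21] read 'c'  n2⇒n3  → match P0@[19:21]
[22] read 'c'  n3⇒n4 ·f
[23] read 'b'  n4⇒n5
[24] read 'c'  n5⇒n6
[25] read 'd'  n6⇒n7
[26] read 'b'  n7⇒n8  → match P1@[22:26]
[27] read 'c'  n8⇒n4 ·f
[28] read 'b'  n4⇒n5
[29] read 'a'  n5⇒n2 ·f
[30] read 'c'  n2⇒n3  → match P0@[28:30]

Result: [[5,0],[12,1],[14,0],[18,1],[21,0],[26,1],[30,0]]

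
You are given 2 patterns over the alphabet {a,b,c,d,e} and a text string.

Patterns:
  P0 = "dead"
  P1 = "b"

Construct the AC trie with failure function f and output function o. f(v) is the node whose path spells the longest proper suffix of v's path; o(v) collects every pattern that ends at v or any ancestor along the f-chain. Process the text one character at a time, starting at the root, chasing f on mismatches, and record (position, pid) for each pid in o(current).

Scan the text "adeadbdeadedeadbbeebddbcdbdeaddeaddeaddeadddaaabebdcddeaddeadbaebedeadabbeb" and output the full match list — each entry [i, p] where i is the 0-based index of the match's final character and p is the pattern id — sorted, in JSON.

Construct AC machine:
Trie (insert patterns):
  0='ε' goto b→5 d→1
  1='d' goto e→2
  2='de' goto a→3
  3='dea' goto d→4
  4='dead' goto ·  [P0 ends]
  5='b' goto ·  [P1 ends]

BFS fail/out derivation:
  fail(1) 'd': from fail(0)=0 chase 'd': 0 ⇒ 0;  out=∅∪out(0)=∅
  fail(5) 'b': from fail(0)=0 chase 'b': 0 ⇒ 0;  out={1}∪out(0)={1}
  fail(2) 'de': from fail(1)=0 chase 'e': 0 ⇒ 0;  out=∅∪out(0)=∅
  fail(3) 'dea': from fail(2)=0 chase 'a': 0 ⇒ 0;  out=∅∪out(0)=∅
  fail(4) 'dead': from fail(3)=0 chase 'd': 0 ⇒ 1;  out={0}∪out(1)={0}

Text stream:
pos 0 'a': at 0
pos 1 'd': at 1
pos 2 'e': at 2
pos 3 'a': at 3
pos 4 'd': at 4  emit P0@[1:4]
pos 5 'b': at 5 ·f  emit P1@[5:5]
pos 6 'd': at 1 ·f
pos 7 'e': at 2
pos 8 'a': at 3
pos 9 'd': at 4  emit P0@[6:9]
pos 10 'e': at 2 ·f
pos 11 'd': at 1 ·f
pos 12 'e': at 2
pos 13 'a': at 3
pos 14 'd': at 4  emit P0@[11:14]
pos 15 'b': at 5 ·f  emit P1@[15:15]
pos 16 'b': at 5 ·f  emit P1@[16:16]
pos 17 'e': at 0 ·f
pos 18 'e': at 0
pos 19 'b': at 5  emit P1@[19:19]
pos 20 'd': at 1 ·f
pos 21 'd': at 1 ·f
pos 22 'b': at 5 ·f  emit P1@[22:22]
pos 23 'c': at 0 ·f
pos 24 'd': at 1
pos 25 'b': at 5 ·f  emit P1@[25:25]
pos 26 'd': at 1 ·f
pos 27 'e': at 2
pos 28 'a': at 3
pos 29 'd': at 4  emit P0@[26:29]
pos 30 'd': at 1 ·f
pos 31 'e': at 2
pos 32 'a': at 3
pos 33 'd': at 4  emit P0@[30:33]
pos 34 'd': at 1 ·f
pos 35 'e': at 2
pos 36 'a': at 3
pos 37 'd': at 4  emit P0@[34:37]
pos 38 'd': at 1 ·f
pos 39 'e': at 2
pos 40 'a': at 3
pos 41 'd': at 4  emit P0@[38:41]
pos 42 'd': at 1 ·f
pos 43 'd': at 1 ·f
pos 44 'a': at 0 ·f
pos 45 'a': at 0
pos 46 'a': at 0
pos 47 'b': at 5  emit P1@[47:47]
pos 48 'e': at 0 ·f
pos 49 'b': at 5  emit P1@[49:49]
pos 50 'd': at 1 ·f
pos 51 'c': at 0 ·f
pos 52 'd': at 1
pos 53 'd': at 1 ·f
pos 54 'e': at 2
pos 55 'a': at 3
pos 56 'd': at 4  emit P0@[53:56]
pos 57 'd': at 1 ·f
pos 58 'e': at 2
pos 59 'a': at 3
pos 60 'd': at 4  emit P0@[57:60]
pos 61 'b': at 5 ·f  emit P1@[61:61]
pos 62 'a': at 0 ·f
pos 63 'e': at 0
pos 64 'b': at 5  emit P1@[64:64]
pos 65 'e': at 0 ·f
pos 66 'd': at 1
pos 67 'e': at 2
pos 68 'a': at 3
pos 69 'd': at 4  emit P0@[66:69]
pos 70 'a': at 0 ·f
pos 71 'b': at 5  emit P1@[71:71]
pos 72 'b': at 5 ·f  emit P1@[72:72]
pos 73 'e': at 0 ·f
pos 74 'b': at 5  emit P1@[74:74]

Matches: [[4,0],[5,1],[9,0],[14,0],[15,1],[16,1],[19,1],[22,1],[25,1],[29,0],[33,0],[37,0],[41,0],[47,1],[49,1],[56,0],[60,0],[61,1],[64,1],[69,0],[71,1],[72,1],[74,1]]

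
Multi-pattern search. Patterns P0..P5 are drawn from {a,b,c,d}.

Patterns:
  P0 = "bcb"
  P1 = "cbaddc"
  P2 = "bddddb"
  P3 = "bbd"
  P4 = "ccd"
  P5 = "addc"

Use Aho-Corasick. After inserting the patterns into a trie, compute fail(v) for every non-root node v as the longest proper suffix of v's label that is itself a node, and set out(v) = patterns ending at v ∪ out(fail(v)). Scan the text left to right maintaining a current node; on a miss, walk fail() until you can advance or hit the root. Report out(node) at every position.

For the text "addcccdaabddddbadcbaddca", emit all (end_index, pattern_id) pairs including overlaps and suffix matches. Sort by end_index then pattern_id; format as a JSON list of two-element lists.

Build:
Trie (insert patterns):
  0='ε' goto a→19 b→1 c→4
  1='b' goto b→15 c→2 d→10
  2='bc' goto b→3
  3='bcb' goto ·  [P0 ends]
  4='c' goto b→5 c→17
  5='cb' goto a→6
  6='cba' goto d→7
  7='cbad' goto d→8
  8='cbadd' goto c→9
  9='cbaddc' goto ·  [P1 ends]
  10='bd' goto d→11
  11='bdd' goto d→12
  12='bddd' goto d→13
  13='bdddd' goto b→14
  14='bddddb' goto ·  [P2 ends]
  15='bb' goto d→16
  16='bbd' goto ·  [P3 ends]
  17='cc' goto d→18
  18='ccd' goto ·  [P4 ends]
  19='a' goto d→20
  20='ad' goto d→21
  21='add' goto c→22
  22='addc' goto ·  [P5 ends]

Failure links (BFS by depth):
  n1('b'): parent n0 fail=0; on 'b' 0 → fail=0;  out ∅∪∅=∅
  n4('c'): parent n0 fail=0; on 'c' 0 → fail=0;  out ∅∪∅=∅
  n19('a'): parent n0 fail=0; on 'a' 0 → fail=0;  out ∅∪∅=∅
  n2('bc'): parent n1 fail=0; on 'c' 0 → fail=4;  out ∅∪∅=∅
  n5('cb'): parent n4 fail=0; on 'b' 0 → fail=1;  out ∅∪∅=∅
  n10('bd'): parent n1 fail=0; on 'd' 0 → fail=0;  out ∅∪∅=∅
  n15('bb'): parent n1 fail=0; on 'b' 0 → fail=1;  out ∅∪∅=∅
  n17('cc'): parent n4 fail=0; on 'c' 0 → fail=4;  out ∅∪∅=∅
  n20('ad'): parent n19 fail=0; on 'd' 0 → fail=0;  out ∅∪∅=∅
  n3('bcb'): parent n2 fail=4; on 'b' 4 → fail=5;  out {0}∪∅={0}
  n6('cba'): parent n5 fail=1; on 'a' 1→0 → fail=19;  out ∅∪∅=∅
  n11('bdd'): parent n10 fail=0; on 'd' 0 → fail=0;  out ∅∪∅=∅
  n16('bbd'): parent n15 fail=1; on 'd' 1 → fail=10;  out {3}∪∅={3}
  n18('ccd'): parent n17 fail=4; on 'd' 4→0 → fail=0;  out {4}∪∅={4}
  n21('add'): parent n20 fail=0; on 'd' 0 → fail=0;  out ∅∪∅=∅
  n7('cbad'): parent n6 fail=19; on 'd' 19 → fail=20;  out ∅∪∅=∅
  n12('bddd'): parent n11 fail=0; on 'd' 0 → fail=0;  out ∅∪∅=∅
  n22('addc'): parent n21 fail=0; on 'c' 0 → fail=4;  out {5}∪∅={5}
  n8('cbadd'): parent n7 fail=20; on 'd' 20 → fail=21;  out ∅∪∅=∅
  n13('bdddd'): parent n12 fail=0; on 'd' 0 → fail=0;  out ∅∪∅=∅
  n9('cbaddc'): parent n8 fail=21; on 'c' 21 → fail=22;  out {1}∪{5}={1,5}
  n14('bddddb'): parent n13 fail=0; on 'b' 0 → fail=1;  out {2}∪∅={2}

Scan:
pos 0 'a': at 19
pos 1 'd': at 20
pos 2 'd': at 21
pos 3 'c': at 22  → match P5@[0:3]
pos 4 'c': at 17 (via fail)
pos 5 'c': at 17 (via fail)
pos 6 'd': at 18  → match P4@[4:6]
pos 7 'a': at 19 (via fail)
pos 8 'a': at 19 (via fail)
pos 9 'b': at 1 (via fail)
pos 10 'd': at 10
pos 11 'd': at 11
pos 12 'd': at 12
pos 13 'd': at 13
pos 14 'b': at 14  → match P2@[9:14]
pos 15 'a': at 19 (via fail)
pos 16 'd': at 20
pos 17 'c': at 4 (via fail)
pos 18 'b': at 5
pos 19 'a': at 6
pos 20 'd': at 7
pos 21 'd': at 8
pos 22 'c': at 9  → match P1@[17:22],P5@[19:22]
pos 23 'a': at 19 (via fail)

Result: [[3,5],[6,4],[14,2],[22,1],[22,5]]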